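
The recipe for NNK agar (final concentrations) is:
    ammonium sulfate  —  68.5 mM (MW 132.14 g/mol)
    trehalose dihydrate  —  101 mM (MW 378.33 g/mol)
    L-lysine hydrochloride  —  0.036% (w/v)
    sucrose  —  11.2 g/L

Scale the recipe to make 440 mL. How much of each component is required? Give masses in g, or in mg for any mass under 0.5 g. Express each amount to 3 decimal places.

Working volume: 440 mL = 0.44 L.
ammonium sulfate: 68.5 mmol/L × 132.14 g/mol × 0.44 L ÷ 1000 = 3.983 g
trehalose dihydrate: 101 mmol/L × 378.33 g/mol × 0.44 L ÷ 1000 = 16.813 g
L-lysine hydrochloride: 0.036 g per 100 mL × 440 mL ÷ 100 = 0.1584 g = 158.400 mg
sucrose: 11.2 g/L × 0.44 L = 4.928 g

ammonium sulfate 3.983 g; trehalose dihydrate 16.813 g; L-lysine hydrochloride 158.400 mg; sucrose 4.928 g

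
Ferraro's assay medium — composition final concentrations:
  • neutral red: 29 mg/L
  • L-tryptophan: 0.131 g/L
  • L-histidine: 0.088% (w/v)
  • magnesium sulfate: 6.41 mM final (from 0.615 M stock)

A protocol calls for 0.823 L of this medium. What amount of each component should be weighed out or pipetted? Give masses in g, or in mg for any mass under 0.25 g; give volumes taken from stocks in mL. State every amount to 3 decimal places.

neutral red 23.867 mg; L-tryptophan 107.813 mg; L-histidine 0.724 g; magnesium sulfate 8.578 mL

Working volume: 0.823 L.
neutral red: 29 mg/L × 0.823 L = 23.867 mg
L-tryptophan: 0.131 g/L × 0.823 L = 0.107813 g = 107.813 mg
L-histidine: 0.088% w/v = 0.88 g/L → 0.88 × 0.823 L = 0.724 g
magnesium sulfate: C1V1 = C2V2 → 6.41 mM × 823 mL ÷ 615 mM = 8.578 mL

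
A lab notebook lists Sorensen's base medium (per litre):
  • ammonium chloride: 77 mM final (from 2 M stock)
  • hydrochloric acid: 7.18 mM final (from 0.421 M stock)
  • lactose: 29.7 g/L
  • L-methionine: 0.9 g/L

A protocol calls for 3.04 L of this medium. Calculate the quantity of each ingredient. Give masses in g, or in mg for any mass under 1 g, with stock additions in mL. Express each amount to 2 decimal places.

Working volume: 3.04 L.
ammonium chloride: dilute stock: 77 mM × 3040 mL ÷ 2000 mM = 117.04 mL
hydrochloric acid: C1V1 = C2V2 → 7.18 mM × 3040 mL ÷ 421 mM = 51.85 mL
lactose: 29.7 g/L × 3.04 L = 90.29 g
L-methionine: 0.9 g/L × 3.04 L = 2.74 g

ammonium chloride 117.04 mL; hydrochloric acid 51.85 mL; lactose 90.29 g; L-methionine 2.74 g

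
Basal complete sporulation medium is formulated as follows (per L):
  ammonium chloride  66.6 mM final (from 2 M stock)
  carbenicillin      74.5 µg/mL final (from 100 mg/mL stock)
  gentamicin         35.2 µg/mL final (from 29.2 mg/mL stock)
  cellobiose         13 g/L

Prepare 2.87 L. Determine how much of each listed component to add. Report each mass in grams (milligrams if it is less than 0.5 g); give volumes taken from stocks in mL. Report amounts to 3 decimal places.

ammonium chloride 95.571 mL; carbenicillin 2.138 mL; gentamicin 3.460 mL; cellobiose 37.310 g

Working volume: 2.87 L.
ammonium chloride: V = C2·V2/C1 = 66.6 mM × 2870 mL ÷ 2000 mM = 95.571 mL
carbenicillin: V = C2·V2/C1 = 74.5 µg/mL × 2870 mL ÷ 100000 µg/mL = 2.138 mL
gentamicin: dilute stock: 35.2 µg/mL × 2870 mL ÷ 29200 µg/mL = 3.460 mL
cellobiose: 13 g/L × 2.87 L = 37.310 g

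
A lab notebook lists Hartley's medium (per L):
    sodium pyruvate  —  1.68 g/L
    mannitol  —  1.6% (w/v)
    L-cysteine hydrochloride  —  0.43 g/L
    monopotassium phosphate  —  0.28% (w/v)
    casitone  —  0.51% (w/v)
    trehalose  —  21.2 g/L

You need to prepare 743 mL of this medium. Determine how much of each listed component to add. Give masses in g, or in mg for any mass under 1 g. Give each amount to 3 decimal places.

sodium pyruvate 1.248 g; mannitol 11.888 g; L-cysteine hydrochloride 319.490 mg; monopotassium phosphate 2.080 g; casitone 3.789 g; trehalose 15.752 g

Scale factor relative to 1 L: 0.743.
sodium pyruvate: 1.68 g/L × 0.743 L = 1.248 g
mannitol: 1.6 g per 100 mL × 743 mL ÷ 100 = 11.888 g
L-cysteine hydrochloride: 0.43 g/L × 0.743 L = 0.31949 g = 319.490 mg
monopotassium phosphate: 0.28% w/v = 2.8 g/L → 2.8 × 0.743 L = 2.080 g
casitone: 0.51% w/v = 5.1 g/L → 5.1 × 0.743 L = 3.789 g
trehalose: 21.2 g/L × 0.743 L = 15.752 g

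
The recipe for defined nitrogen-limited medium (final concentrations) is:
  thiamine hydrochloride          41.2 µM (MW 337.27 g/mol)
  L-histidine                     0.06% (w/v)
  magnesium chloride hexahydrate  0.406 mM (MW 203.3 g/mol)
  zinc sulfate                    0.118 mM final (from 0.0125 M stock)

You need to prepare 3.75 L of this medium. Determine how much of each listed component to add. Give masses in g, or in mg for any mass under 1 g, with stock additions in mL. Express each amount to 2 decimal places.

Working volume: 3.75 L.
thiamine hydrochloride: 41.2 µmol/L × 337.27 g/mol × 3.75 L ÷ 1000 = 52.11 mg
L-histidine: 0.06% w/v = 0.6 g/L → 0.6 × 3.75 L = 2.25 g
magnesium chloride hexahydrate: 0.406 mmol/L × 203.3 mg/mmol × 3.75 L = 309.52 mg
zinc sulfate: V = C2·V2/C1 = 0.118 mM × 3750 mL ÷ 12.5 mM = 35.40 mL

thiamine hydrochloride 52.11 mg; L-histidine 2.25 g; magnesium chloride hexahydrate 309.52 mg; zinc sulfate 35.40 mL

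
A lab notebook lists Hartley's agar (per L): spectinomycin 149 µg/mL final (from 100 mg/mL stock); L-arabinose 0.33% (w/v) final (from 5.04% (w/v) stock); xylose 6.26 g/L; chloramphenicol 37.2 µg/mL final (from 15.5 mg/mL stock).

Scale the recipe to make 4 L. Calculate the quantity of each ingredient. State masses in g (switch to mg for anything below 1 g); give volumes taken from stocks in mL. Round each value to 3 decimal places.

Scale factor relative to 1 L: 4.
spectinomycin: dilute stock: 149 µg/mL × 4000 mL ÷ 100000 µg/mL = 5.960 mL
L-arabinose: V = C2·V2/C1 = 0.33% ÷ 5.04% × 4000 mL = 261.905 mL
xylose: 6.26 g/L × 4 L = 25.040 g
chloramphenicol: dilute stock: 37.2 µg/mL × 4000 mL ÷ 15500 µg/mL = 9.600 mL

spectinomycin 5.960 mL; L-arabinose 261.905 mL; xylose 25.040 g; chloramphenicol 9.600 mL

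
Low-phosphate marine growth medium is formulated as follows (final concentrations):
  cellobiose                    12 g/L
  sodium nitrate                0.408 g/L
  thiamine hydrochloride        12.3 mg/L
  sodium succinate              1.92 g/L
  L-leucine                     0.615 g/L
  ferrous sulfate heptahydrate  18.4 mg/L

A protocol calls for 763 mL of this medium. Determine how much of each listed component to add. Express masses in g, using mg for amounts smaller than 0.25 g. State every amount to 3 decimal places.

Target volume = 763 mL = 0.763 L.
cellobiose: 12 g/L × 0.763 L = 9.156 g
sodium nitrate: 0.408 g/L × 0.763 L = 0.311 g
thiamine hydrochloride: 12.3 mg/L × 0.763 L = 9.385 mg
sodium succinate: 1.92 g/L × 0.763 L = 1.465 g
L-leucine: 0.615 g/L × 0.763 L = 0.469 g
ferrous sulfate heptahydrate: 18.4 mg/L × 0.763 L = 14.039 mg

cellobiose 9.156 g; sodium nitrate 0.311 g; thiamine hydrochloride 9.385 mg; sodium succinate 1.465 g; L-leucine 0.469 g; ferrous sulfate heptahydrate 14.039 mg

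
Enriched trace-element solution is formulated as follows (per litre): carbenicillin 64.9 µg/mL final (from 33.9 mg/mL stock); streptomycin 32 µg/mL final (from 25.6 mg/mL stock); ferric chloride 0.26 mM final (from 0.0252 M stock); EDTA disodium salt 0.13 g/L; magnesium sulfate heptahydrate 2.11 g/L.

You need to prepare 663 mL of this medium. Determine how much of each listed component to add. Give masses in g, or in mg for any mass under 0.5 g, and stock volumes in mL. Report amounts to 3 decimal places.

Scale factor relative to 1 L: 0.663.
carbenicillin: V = C2·V2/C1 = 64.9 µg/mL × 663 mL ÷ 33900 µg/mL = 1.269 mL
streptomycin: V = C2·V2/C1 = 32 µg/mL × 663 mL ÷ 25600 µg/mL = 0.829 mL
ferric chloride: dilute stock: 0.26 mM × 663 mL ÷ 25.2 mM = 6.840 mL
EDTA disodium salt: 0.13 g/L × 0.663 L = 0.08619 g = 86.190 mg
magnesium sulfate heptahydrate: 2.11 g/L × 0.663 L = 1.399 g

carbenicillin 1.269 mL; streptomycin 0.829 mL; ferric chloride 6.840 mL; EDTA disodium salt 86.190 mg; magnesium sulfate heptahydrate 1.399 g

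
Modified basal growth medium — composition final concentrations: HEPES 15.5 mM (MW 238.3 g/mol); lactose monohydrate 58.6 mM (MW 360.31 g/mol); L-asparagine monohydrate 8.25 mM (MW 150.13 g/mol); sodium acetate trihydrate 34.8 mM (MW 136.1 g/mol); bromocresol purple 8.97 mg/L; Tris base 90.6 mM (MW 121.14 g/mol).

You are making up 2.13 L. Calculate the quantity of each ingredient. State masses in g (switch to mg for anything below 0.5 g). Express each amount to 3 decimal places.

HEPES 7.867 g; lactose monohydrate 44.973 g; L-asparagine monohydrate 2.638 g; sodium acetate trihydrate 10.088 g; bromocresol purple 19.106 mg; Tris base 23.377 g

Working volume: 2.13 L.
HEPES: 15.5 mmol/L × 238.3 g/mol × 2.13 L ÷ 1000 = 7.867 g
lactose monohydrate: 58.6 mmol/L × 360.31 g/mol × 2.13 L ÷ 1000 = 44.973 g
L-asparagine monohydrate: 8.25 mmol/L × 150.13 g/mol × 2.13 L ÷ 1000 = 2.638 g
sodium acetate trihydrate: 34.8 mmol/L × 136.1 g/mol × 2.13 L ÷ 1000 = 10.088 g
bromocresol purple: 8.97 mg/L × 2.13 L = 19.106 mg
Tris base: 90.6 mmol/L × 121.14 g/mol × 2.13 L ÷ 1000 = 23.377 g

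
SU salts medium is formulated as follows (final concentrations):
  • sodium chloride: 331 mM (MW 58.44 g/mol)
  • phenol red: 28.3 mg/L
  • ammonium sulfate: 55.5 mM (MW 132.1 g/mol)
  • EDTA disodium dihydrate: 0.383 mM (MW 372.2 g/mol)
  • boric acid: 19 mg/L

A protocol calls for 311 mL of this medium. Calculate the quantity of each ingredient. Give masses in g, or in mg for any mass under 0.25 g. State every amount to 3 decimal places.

Target volume = 311 mL = 0.311 L.
sodium chloride: 331 mmol/L × 58.44 g/mol × 0.311 L ÷ 1000 = 6.016 g
phenol red: 28.3 mg/L × 0.311 L = 8.801 mg
ammonium sulfate: 55.5 mmol/L × 132.1 g/mol × 0.311 L ÷ 1000 = 2.280 g
EDTA disodium dihydrate: 0.383 mmol/L × 372.2 mg/mmol × 0.311 L = 44.334 mg
boric acid: 19 mg/L × 0.311 L = 5.909 mg

sodium chloride 6.016 g; phenol red 8.801 mg; ammonium sulfate 2.280 g; EDTA disodium dihydrate 44.334 mg; boric acid 5.909 mg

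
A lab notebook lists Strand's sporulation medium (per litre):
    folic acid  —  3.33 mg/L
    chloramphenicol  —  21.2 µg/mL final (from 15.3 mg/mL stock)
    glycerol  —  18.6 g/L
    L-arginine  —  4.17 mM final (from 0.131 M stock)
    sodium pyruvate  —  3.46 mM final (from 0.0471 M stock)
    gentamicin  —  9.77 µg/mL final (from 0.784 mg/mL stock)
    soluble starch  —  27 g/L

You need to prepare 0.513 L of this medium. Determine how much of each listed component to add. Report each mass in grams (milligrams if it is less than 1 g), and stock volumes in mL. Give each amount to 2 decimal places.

folic acid 1.71 mg; chloramphenicol 0.71 mL; glycerol 9.54 g; L-arginine 16.33 mL; sodium pyruvate 37.69 mL; gentamicin 6.39 mL; soluble starch 13.85 g

Scale factor relative to 1 L: 0.513.
folic acid: 3.33 mg/L × 0.513 L = 1.71 mg
chloramphenicol: dilute stock: 21.2 µg/mL × 513 mL ÷ 15300 µg/mL = 0.71 mL
glycerol: 18.6 g/L × 0.513 L = 9.54 g
L-arginine: dilute stock: 4.17 mM × 513 mL ÷ 131 mM = 16.33 mL
sodium pyruvate: dilute stock: 3.46 mM × 513 mL ÷ 47.1 mM = 37.69 mL
gentamicin: V = C2·V2/C1 = 9.77 µg/mL × 513 mL ÷ 784 µg/mL = 6.39 mL
soluble starch: 27 g/L × 0.513 L = 13.85 g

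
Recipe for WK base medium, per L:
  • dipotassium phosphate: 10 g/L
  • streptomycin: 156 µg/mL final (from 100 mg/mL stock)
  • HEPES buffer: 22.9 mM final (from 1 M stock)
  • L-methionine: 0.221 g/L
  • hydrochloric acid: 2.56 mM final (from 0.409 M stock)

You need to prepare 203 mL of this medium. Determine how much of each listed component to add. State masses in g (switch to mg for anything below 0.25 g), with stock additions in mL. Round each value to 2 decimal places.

dipotassium phosphate 2.03 g; streptomycin 0.32 mL; HEPES buffer 4.65 mL; L-methionine 44.86 mg; hydrochloric acid 1.27 mL

Scale factor relative to 1 L: 0.203.
dipotassium phosphate: 10 g/L × 0.203 L = 2.03 g
streptomycin: V = C2·V2/C1 = 156 µg/mL × 203 mL ÷ 100000 µg/mL = 0.32 mL
HEPES buffer: V = C2·V2/C1 = 22.9 mM × 203 mL ÷ 1000 mM = 4.65 mL
L-methionine: 0.221 g/L × 0.203 L = 0.044863 g = 44.86 mg
hydrochloric acid: C1V1 = C2V2 → 2.56 mM × 203 mL ÷ 409 mM = 1.27 mL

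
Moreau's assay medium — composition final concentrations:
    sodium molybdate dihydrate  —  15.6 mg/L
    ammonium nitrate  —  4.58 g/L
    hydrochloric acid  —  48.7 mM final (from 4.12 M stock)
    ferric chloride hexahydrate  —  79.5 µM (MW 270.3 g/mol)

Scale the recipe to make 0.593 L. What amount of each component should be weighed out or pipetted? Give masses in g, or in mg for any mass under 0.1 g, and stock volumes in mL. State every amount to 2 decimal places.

Scale factor relative to 1 L: 0.593.
sodium molybdate dihydrate: 15.6 mg/L × 0.593 L = 9.25 mg
ammonium nitrate: 4.58 g/L × 0.593 L = 2.72 g
hydrochloric acid: dilute stock: 48.7 mM × 593 mL ÷ 4120 mM = 7.01 mL
ferric chloride hexahydrate: 79.5 µmol/L × 270.3 g/mol × 0.593 L ÷ 1000 = 12.74 mg

sodium molybdate dihydrate 9.25 mg; ammonium nitrate 2.72 g; hydrochloric acid 7.01 mL; ferric chloride hexahydrate 12.74 mg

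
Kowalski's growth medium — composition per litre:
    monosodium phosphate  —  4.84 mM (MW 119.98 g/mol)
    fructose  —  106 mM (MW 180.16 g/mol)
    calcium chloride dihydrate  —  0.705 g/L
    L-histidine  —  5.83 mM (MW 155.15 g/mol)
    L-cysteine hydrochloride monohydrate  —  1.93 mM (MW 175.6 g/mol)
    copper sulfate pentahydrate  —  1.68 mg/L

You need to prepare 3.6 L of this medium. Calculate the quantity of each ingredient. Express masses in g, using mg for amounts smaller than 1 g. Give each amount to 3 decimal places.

monosodium phosphate 2.091 g; fructose 68.749 g; calcium chloride dihydrate 2.538 g; L-histidine 3.256 g; L-cysteine hydrochloride monohydrate 1.220 g; copper sulfate pentahydrate 6.048 mg

Working volume: 3.6 L.
monosodium phosphate: 4.84 mmol/L × 119.98 g/mol × 3.6 L ÷ 1000 = 2.091 g
fructose: 106 mmol/L × 180.16 g/mol × 3.6 L ÷ 1000 = 68.749 g
calcium chloride dihydrate: 0.705 g/L × 3.6 L = 2.538 g
L-histidine: 5.83 mmol/L × 155.15 g/mol × 3.6 L ÷ 1000 = 3.256 g
L-cysteine hydrochloride monohydrate: 1.93 mmol/L × 175.6 g/mol × 3.6 L ÷ 1000 = 1.220 g
copper sulfate pentahydrate: 1.68 mg/L × 3.6 L = 6.048 mg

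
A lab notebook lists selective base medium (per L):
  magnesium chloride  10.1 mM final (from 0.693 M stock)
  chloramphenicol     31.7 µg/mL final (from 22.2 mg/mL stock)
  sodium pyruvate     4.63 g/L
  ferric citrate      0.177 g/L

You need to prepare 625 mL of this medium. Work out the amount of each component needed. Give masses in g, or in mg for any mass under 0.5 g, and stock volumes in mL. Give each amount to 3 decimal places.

magnesium chloride 9.109 mL; chloramphenicol 0.892 mL; sodium pyruvate 2.894 g; ferric citrate 110.625 mg

Working volume: 625 mL = 0.625 L.
magnesium chloride: C1V1 = C2V2 → 10.1 mM × 625 mL ÷ 693 mM = 9.109 mL
chloramphenicol: V = C2·V2/C1 = 31.7 µg/mL × 625 mL ÷ 22200 µg/mL = 0.892 mL
sodium pyruvate: 4.63 g/L × 0.625 L = 2.894 g
ferric citrate: 0.177 g/L × 0.625 L = 0.110625 g = 110.625 mg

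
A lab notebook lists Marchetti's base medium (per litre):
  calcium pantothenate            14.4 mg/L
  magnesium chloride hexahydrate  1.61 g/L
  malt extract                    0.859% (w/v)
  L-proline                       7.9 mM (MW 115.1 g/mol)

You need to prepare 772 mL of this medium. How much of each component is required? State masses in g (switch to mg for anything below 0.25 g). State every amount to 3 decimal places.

Scale factor relative to 1 L: 0.772.
calcium pantothenate: 14.4 mg/L × 0.772 L = 11.117 mg
magnesium chloride hexahydrate: 1.61 g/L × 0.772 L = 1.243 g
malt extract: 0.859 g per 100 mL × 772 mL ÷ 100 = 6.631 g
L-proline: 7.9 mmol/L × 115.1 g/mol × 0.772 L ÷ 1000 = 0.702 g

calcium pantothenate 11.117 mg; magnesium chloride hexahydrate 1.243 g; malt extract 6.631 g; L-proline 0.702 g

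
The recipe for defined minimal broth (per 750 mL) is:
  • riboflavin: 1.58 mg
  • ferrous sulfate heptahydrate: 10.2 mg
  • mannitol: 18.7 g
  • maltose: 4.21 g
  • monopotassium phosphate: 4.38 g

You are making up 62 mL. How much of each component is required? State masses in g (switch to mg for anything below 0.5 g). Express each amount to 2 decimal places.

Ratio of target to recipe volume: 62 / 750 = 0.0826667.
riboflavin: 1.58 mg × (62 mL / 750 mL) = 0.13 mg
ferrous sulfate heptahydrate: 10.2 mg × (62 mL / 750 mL) = 0.84 mg
mannitol: 18.7 g × (62 mL / 750 mL) = 1.55 g
maltose: 4.21 g × (62 mL / 750 mL) = 0.348027 g = 348.03 mg
monopotassium phosphate: 4.38 g × (62 mL / 750 mL) = 0.36208 g = 362.08 mg

riboflavin 0.13 mg; ferrous sulfate heptahydrate 0.84 mg; mannitol 1.55 g; maltose 348.03 mg; monopotassium phosphate 362.08 mg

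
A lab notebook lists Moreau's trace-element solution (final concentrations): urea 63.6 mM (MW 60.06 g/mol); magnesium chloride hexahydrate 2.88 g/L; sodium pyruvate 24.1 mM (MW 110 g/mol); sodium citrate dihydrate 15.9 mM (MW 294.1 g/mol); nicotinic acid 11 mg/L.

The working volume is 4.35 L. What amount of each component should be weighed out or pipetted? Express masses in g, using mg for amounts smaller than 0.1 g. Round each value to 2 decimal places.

Scale factor relative to 1 L: 4.35.
urea: 63.6 mmol/L × 60.06 g/mol × 4.35 L ÷ 1000 = 16.62 g
magnesium chloride hexahydrate: 2.88 g/L × 4.35 L = 12.53 g
sodium pyruvate: 24.1 mmol/L × 110 g/mol × 4.35 L ÷ 1000 = 11.53 g
sodium citrate dihydrate: 15.9 mmol/L × 294.1 g/mol × 4.35 L ÷ 1000 = 20.34 g
nicotinic acid: 11 mg/L × 4.35 L = 47.85 mg

urea 16.62 g; magnesium chloride hexahydrate 12.53 g; sodium pyruvate 11.53 g; sodium citrate dihydrate 20.34 g; nicotinic acid 47.85 mg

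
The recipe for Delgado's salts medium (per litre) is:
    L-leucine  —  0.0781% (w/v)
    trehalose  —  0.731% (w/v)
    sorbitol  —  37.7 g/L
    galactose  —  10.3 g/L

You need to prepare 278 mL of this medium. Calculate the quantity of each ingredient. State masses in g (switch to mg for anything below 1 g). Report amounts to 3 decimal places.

Scale factor relative to 1 L: 0.278.
L-leucine: 0.0781 g per 100 mL × 278 mL ÷ 100 = 0.217118 g = 217.118 mg
trehalose: 0.731% w/v = 7.31 g/L → 7.31 × 0.278 L = 2.032 g
sorbitol: 37.7 g/L × 0.278 L = 10.481 g
galactose: 10.3 g/L × 0.278 L = 2.863 g

L-leucine 217.118 mg; trehalose 2.032 g; sorbitol 10.481 g; galactose 2.863 g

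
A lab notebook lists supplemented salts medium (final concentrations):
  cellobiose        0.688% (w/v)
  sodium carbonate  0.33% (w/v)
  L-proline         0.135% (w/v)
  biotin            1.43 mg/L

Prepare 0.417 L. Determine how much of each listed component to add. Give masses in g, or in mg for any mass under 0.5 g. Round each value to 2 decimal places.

Working volume: 0.417 L.
cellobiose: 0.688% w/v = 6.88 g/L → 6.88 × 0.417 L = 2.87 g
sodium carbonate: 0.33% w/v = 3.3 g/L → 3.3 × 0.417 L = 1.38 g
L-proline: 0.135 g per 100 mL × 417 mL ÷ 100 = 0.56 g
biotin: 1.43 mg/L × 0.417 L = 0.60 mg

cellobiose 2.87 g; sodium carbonate 1.38 g; L-proline 0.56 g; biotin 0.60 mg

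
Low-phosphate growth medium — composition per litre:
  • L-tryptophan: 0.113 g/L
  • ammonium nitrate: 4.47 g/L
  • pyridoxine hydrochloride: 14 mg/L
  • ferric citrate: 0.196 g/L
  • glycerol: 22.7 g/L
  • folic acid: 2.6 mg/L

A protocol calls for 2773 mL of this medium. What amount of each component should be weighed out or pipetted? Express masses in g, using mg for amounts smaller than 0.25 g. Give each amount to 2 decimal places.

Target volume = 2773 mL = 2.773 L.
L-tryptophan: 0.113 g/L × 2.773 L = 0.31 g
ammonium nitrate: 4.47 g/L × 2.773 L = 12.40 g
pyridoxine hydrochloride: 14 mg/L × 2.773 L = 38.82 mg
ferric citrate: 0.196 g/L × 2.773 L = 0.54 g
glycerol: 22.7 g/L × 2.773 L = 62.95 g
folic acid: 2.6 mg/L × 2.773 L = 7.21 mg

L-tryptophan 0.31 g; ammonium nitrate 12.40 g; pyridoxine hydrochloride 38.82 mg; ferric citrate 0.54 g; glycerol 62.95 g; folic acid 7.21 mg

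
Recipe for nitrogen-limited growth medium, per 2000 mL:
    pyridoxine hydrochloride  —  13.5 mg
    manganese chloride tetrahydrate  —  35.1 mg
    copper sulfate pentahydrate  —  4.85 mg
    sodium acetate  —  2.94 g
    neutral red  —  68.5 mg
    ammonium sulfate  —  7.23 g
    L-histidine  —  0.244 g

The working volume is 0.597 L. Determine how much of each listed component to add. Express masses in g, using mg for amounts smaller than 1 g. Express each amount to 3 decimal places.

Ratio of target to recipe volume: 597 / 2000 = 0.2985.
pyridoxine hydrochloride: 13.5 mg × (597 mL / 2000 mL) = 4.030 mg
manganese chloride tetrahydrate: 35.1 mg × (597 mL / 2000 mL) = 10.477 mg
copper sulfate pentahydrate: 4.85 mg × (597 mL / 2000 mL) = 1.448 mg
sodium acetate: 2.94 g × (597 mL / 2000 mL) = 0.87759 g = 877.590 mg
neutral red: 68.5 mg × (597 mL / 2000 mL) = 20.447 mg
ammonium sulfate: 7.23 g × (597 mL / 2000 mL) = 2.158 g
L-histidine: 0.244 g × (597 mL / 2000 mL) = 0.072834 g = 72.834 mg

pyridoxine hydrochloride 4.030 mg; manganese chloride tetrahydrate 10.477 mg; copper sulfate pentahydrate 1.448 mg; sodium acetate 877.590 mg; neutral red 20.447 mg; ammonium sulfate 2.158 g; L-histidine 72.834 mg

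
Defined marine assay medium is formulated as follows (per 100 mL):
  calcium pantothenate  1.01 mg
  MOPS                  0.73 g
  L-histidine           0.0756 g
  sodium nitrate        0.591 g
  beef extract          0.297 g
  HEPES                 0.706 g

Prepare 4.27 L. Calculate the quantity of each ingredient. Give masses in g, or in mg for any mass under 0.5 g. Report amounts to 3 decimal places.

Ratio of target to recipe volume: 4270 / 100 = 42.7.
calcium pantothenate: 1.01 mg × (4270 mL / 100 mL) = 43.127 mg
MOPS: 0.73 g × (4270 mL / 100 mL) = 31.171 g
L-histidine: 0.0756 g × (4270 mL / 100 mL) = 3.228 g
sodium nitrate: 0.591 g × (4270 mL / 100 mL) = 25.236 g
beef extract: 0.297 g × (4270 mL / 100 mL) = 12.682 g
HEPES: 0.706 g × (4270 mL / 100 mL) = 30.146 g

calcium pantothenate 43.127 mg; MOPS 31.171 g; L-histidine 3.228 g; sodium nitrate 25.236 g; beef extract 12.682 g; HEPES 30.146 g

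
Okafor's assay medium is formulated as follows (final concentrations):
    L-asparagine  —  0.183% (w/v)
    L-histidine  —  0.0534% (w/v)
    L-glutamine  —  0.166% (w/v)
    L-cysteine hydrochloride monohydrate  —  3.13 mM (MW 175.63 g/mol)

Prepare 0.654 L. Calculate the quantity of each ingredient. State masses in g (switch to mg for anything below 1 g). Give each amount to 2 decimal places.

Working volume: 0.654 L.
L-asparagine: 0.183 g per 100 mL × 654 mL ÷ 100 = 1.20 g
L-histidine: 0.0534% w/v = 0.534 g/L → 0.534 × 0.654 L = 0.349236 g = 349.24 mg
L-glutamine: 0.166% w/v = 1.66 g/L → 1.66 × 0.654 L = 1.09 g
L-cysteine hydrochloride monohydrate: 3.13 mmol/L × 175.63 mg/mmol × 0.654 L = 359.52 mg

L-asparagine 1.20 g; L-histidine 349.24 mg; L-glutamine 1.09 g; L-cysteine hydrochloride monohydrate 359.52 mg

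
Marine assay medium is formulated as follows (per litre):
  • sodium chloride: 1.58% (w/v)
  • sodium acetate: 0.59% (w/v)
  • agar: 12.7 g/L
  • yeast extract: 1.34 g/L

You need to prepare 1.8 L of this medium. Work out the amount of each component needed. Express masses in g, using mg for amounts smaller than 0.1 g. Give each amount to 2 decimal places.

Scale factor relative to 1 L: 1.8.
sodium chloride: 1.58% w/v = 15.8 g/L → 15.8 × 1.8 L = 28.44 g
sodium acetate: 0.59 g per 100 mL × 1800 mL ÷ 100 = 10.62 g
agar: 12.7 g/L × 1.8 L = 22.86 g
yeast extract: 1.34 g/L × 1.8 L = 2.41 g

sodium chloride 28.44 g; sodium acetate 10.62 g; agar 22.86 g; yeast extract 2.41 g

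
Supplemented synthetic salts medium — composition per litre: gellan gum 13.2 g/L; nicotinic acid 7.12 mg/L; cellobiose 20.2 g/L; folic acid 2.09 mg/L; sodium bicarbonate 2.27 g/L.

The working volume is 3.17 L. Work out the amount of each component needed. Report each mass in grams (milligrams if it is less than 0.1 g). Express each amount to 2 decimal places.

gellan gum 41.84 g; nicotinic acid 22.57 mg; cellobiose 64.03 g; folic acid 6.63 mg; sodium bicarbonate 7.20 g

Scale factor relative to 1 L: 3.17.
gellan gum: 13.2 g/L × 3.17 L = 41.84 g
nicotinic acid: 7.12 mg/L × 3.17 L = 22.57 mg
cellobiose: 20.2 g/L × 3.17 L = 64.03 g
folic acid: 2.09 mg/L × 3.17 L = 6.63 mg
sodium bicarbonate: 2.27 g/L × 3.17 L = 7.20 g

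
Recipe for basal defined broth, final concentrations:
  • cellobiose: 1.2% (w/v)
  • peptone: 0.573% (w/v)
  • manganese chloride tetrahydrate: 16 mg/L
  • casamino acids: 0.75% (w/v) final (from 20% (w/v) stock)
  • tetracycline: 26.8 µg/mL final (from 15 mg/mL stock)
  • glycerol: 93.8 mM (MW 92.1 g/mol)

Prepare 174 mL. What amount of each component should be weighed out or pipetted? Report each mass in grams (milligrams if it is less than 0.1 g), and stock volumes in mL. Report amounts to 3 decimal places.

Scale factor relative to 1 L: 0.174.
cellobiose: 1.2% w/v = 12 g/L → 12 × 0.174 L = 2.088 g
peptone: 0.573% w/v = 5.73 g/L → 5.73 × 0.174 L = 0.997 g
manganese chloride tetrahydrate: 16 mg/L × 0.174 L = 2.784 mg
casamino acids: V = C2·V2/C1 = 0.75% ÷ 20% × 174 mL = 6.525 mL
tetracycline: C1V1 = C2V2 → 26.8 µg/mL × 174 mL ÷ 15000 µg/mL = 0.311 mL
glycerol: 93.8 mmol/L × 92.1 g/mol × 0.174 L ÷ 1000 = 1.503 g

cellobiose 2.088 g; peptone 0.997 g; manganese chloride tetrahydrate 2.784 mg; casamino acids 6.525 mL; tetracycline 0.311 mL; glycerol 1.503 g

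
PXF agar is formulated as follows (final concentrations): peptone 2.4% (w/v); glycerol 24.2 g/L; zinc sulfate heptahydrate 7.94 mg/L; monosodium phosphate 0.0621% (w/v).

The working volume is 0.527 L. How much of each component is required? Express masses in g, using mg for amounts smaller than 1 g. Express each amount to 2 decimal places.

peptone 12.65 g; glycerol 12.75 g; zinc sulfate heptahydrate 4.18 mg; monosodium phosphate 327.27 mg

Scale factor relative to 1 L: 0.527.
peptone: 2.4 g per 100 mL × 527 mL ÷ 100 = 12.65 g
glycerol: 24.2 g/L × 0.527 L = 12.75 g
zinc sulfate heptahydrate: 7.94 mg/L × 0.527 L = 4.18 mg
monosodium phosphate: 0.0621 g per 100 mL × 527 mL ÷ 100 = 0.327267 g = 327.27 mg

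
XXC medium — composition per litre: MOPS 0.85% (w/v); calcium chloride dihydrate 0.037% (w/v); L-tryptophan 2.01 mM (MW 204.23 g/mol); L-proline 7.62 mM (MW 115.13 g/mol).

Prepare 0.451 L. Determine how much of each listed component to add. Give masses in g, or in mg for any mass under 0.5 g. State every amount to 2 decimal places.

MOPS 3.83 g; calcium chloride dihydrate 166.87 mg; L-tryptophan 185.14 mg; L-proline 395.66 mg

Working volume: 0.451 L.
MOPS: 0.85 g per 100 mL × 451 mL ÷ 100 = 3.83 g
calcium chloride dihydrate: 0.037% w/v = 0.37 g/L → 0.37 × 0.451 L = 0.16687 g = 166.87 mg
L-tryptophan: 2.01 mmol/L × 204.23 mg/mmol × 0.451 L = 185.14 mg
L-proline: 7.62 mmol/L × 115.13 mg/mmol × 0.451 L = 395.66 mg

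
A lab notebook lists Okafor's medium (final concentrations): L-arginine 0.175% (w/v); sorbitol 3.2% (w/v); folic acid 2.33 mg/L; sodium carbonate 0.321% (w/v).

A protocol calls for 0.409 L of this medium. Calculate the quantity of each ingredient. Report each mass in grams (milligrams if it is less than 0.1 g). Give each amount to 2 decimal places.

Scale factor relative to 1 L: 0.409.
L-arginine: 0.175% w/v = 1.75 g/L → 1.75 × 0.409 L = 0.72 g
sorbitol: 3.2 g per 100 mL × 409 mL ÷ 100 = 13.09 g
folic acid: 2.33 mg/L × 0.409 L = 0.95 mg
sodium carbonate: 0.321 g per 100 mL × 409 mL ÷ 100 = 1.31 g

L-arginine 0.72 g; sorbitol 13.09 g; folic acid 0.95 mg; sodium carbonate 1.31 g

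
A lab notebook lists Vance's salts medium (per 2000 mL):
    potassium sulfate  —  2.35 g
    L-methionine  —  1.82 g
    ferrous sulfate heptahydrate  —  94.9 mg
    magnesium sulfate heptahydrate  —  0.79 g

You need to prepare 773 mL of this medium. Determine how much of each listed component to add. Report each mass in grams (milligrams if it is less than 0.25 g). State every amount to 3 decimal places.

potassium sulfate 0.908 g; L-methionine 0.703 g; ferrous sulfate heptahydrate 36.679 mg; magnesium sulfate heptahydrate 0.305 g

Scale factor = 773 mL / 2000 mL = 0.3865.
potassium sulfate: 2.35 g × (773 mL / 2000 mL) = 0.908 g
L-methionine: 1.82 g × (773 mL / 2000 mL) = 0.703 g
ferrous sulfate heptahydrate: 94.9 mg × (773 mL / 2000 mL) = 36.679 mg
magnesium sulfate heptahydrate: 0.79 g × (773 mL / 2000 mL) = 0.305 g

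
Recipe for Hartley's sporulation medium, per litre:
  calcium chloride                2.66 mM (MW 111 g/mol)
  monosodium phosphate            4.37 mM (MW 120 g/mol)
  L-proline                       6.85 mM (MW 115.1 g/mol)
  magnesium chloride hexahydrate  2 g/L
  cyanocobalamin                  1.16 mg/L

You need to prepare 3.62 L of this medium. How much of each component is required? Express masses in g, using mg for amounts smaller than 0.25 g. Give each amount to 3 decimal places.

calcium chloride 1.069 g; monosodium phosphate 1.898 g; L-proline 2.854 g; magnesium chloride hexahydrate 7.240 g; cyanocobalamin 4.199 mg

Scale factor relative to 1 L: 3.62.
calcium chloride: 2.66 mmol/L × 111 g/mol × 3.62 L ÷ 1000 = 1.069 g
monosodium phosphate: 4.37 mmol/L × 120 g/mol × 3.62 L ÷ 1000 = 1.898 g
L-proline: 6.85 mmol/L × 115.1 g/mol × 3.62 L ÷ 1000 = 2.854 g
magnesium chloride hexahydrate: 2 g/L × 3.62 L = 7.240 g
cyanocobalamin: 1.16 mg/L × 3.62 L = 4.199 mg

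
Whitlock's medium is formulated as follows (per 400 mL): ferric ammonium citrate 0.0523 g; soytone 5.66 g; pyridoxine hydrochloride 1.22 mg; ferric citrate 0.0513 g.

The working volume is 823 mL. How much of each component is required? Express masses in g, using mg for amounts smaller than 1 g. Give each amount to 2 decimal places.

ferric ammonium citrate 107.61 mg; soytone 11.65 g; pyridoxine hydrochloride 2.51 mg; ferric citrate 105.55 mg

Ratio of target to recipe volume: 823 / 400 = 2.0575.
ferric ammonium citrate: 0.0523 g × (823 mL / 400 mL) = 0.107607 g = 107.61 mg
soytone: 5.66 g × (823 mL / 400 mL) = 11.65 g
pyridoxine hydrochloride: 1.22 mg × (823 mL / 400 mL) = 2.51 mg
ferric citrate: 0.0513 g × (823 mL / 400 mL) = 0.10555 g = 105.55 mg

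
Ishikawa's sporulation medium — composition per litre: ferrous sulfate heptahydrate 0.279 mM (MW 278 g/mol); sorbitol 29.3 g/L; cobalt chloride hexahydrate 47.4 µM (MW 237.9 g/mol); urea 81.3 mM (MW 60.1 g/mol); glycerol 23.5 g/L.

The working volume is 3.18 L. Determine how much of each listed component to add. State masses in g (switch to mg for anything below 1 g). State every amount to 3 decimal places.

ferrous sulfate heptahydrate 246.647 mg; sorbitol 93.174 g; cobalt chloride hexahydrate 35.859 mg; urea 15.538 g; glycerol 74.730 g

Working volume: 3.18 L.
ferrous sulfate heptahydrate: 0.279 mmol/L × 278 mg/mmol × 3.18 L = 246.647 mg
sorbitol: 29.3 g/L × 3.18 L = 93.174 g
cobalt chloride hexahydrate: 47.4 µmol/L × 237.9 g/mol × 3.18 L ÷ 1000 = 35.859 mg
urea: 81.3 mmol/L × 60.1 g/mol × 3.18 L ÷ 1000 = 15.538 g
glycerol: 23.5 g/L × 3.18 L = 74.730 g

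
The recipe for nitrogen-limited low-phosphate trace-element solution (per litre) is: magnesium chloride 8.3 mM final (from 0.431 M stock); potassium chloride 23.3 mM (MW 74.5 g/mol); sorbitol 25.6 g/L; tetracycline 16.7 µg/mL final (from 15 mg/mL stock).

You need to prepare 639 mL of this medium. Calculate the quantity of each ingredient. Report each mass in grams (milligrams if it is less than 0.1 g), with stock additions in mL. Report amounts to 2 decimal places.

Target volume = 639 mL = 0.639 L.
magnesium chloride: C1V1 = C2V2 → 8.3 mM × 639 mL ÷ 431 mM = 12.31 mL
potassium chloride: 23.3 mmol/L × 74.5 g/mol × 0.639 L ÷ 1000 = 1.11 g
sorbitol: 25.6 g/L × 0.639 L = 16.36 g
tetracycline: dilute stock: 16.7 µg/mL × 639 mL ÷ 15000 µg/mL = 0.71 mL

magnesium chloride 12.31 mL; potassium chloride 1.11 g; sorbitol 16.36 g; tetracycline 0.71 mL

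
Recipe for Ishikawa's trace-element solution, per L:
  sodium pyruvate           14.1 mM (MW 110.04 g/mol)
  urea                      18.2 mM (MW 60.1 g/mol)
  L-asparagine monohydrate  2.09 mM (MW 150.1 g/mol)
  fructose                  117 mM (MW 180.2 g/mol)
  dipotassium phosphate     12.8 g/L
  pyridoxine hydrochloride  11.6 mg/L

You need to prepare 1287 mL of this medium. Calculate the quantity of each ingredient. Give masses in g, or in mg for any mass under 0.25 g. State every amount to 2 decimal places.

sodium pyruvate 2.00 g; urea 1.41 g; L-asparagine monohydrate 0.40 g; fructose 27.13 g; dipotassium phosphate 16.47 g; pyridoxine hydrochloride 14.93 mg

Target volume = 1287 mL = 1.287 L.
sodium pyruvate: 14.1 mmol/L × 110.04 g/mol × 1.287 L ÷ 1000 = 2.00 g
urea: 18.2 mmol/L × 60.1 g/mol × 1.287 L ÷ 1000 = 1.41 g
L-asparagine monohydrate: 2.09 mmol/L × 150.1 g/mol × 1.287 L ÷ 1000 = 0.40 g
fructose: 117 mmol/L × 180.2 g/mol × 1.287 L ÷ 1000 = 27.13 g
dipotassium phosphate: 12.8 g/L × 1.287 L = 16.47 g
pyridoxine hydrochloride: 11.6 mg/L × 1.287 L = 14.93 mg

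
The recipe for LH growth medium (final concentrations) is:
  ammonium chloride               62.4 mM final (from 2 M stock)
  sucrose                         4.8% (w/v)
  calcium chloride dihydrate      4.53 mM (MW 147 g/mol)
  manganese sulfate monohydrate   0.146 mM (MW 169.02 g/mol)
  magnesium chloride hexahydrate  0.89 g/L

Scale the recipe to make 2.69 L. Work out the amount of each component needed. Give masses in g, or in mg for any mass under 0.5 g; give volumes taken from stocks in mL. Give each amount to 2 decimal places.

Working volume: 2.69 L.
ammonium chloride: dilute stock: 62.4 mM × 2690 mL ÷ 2000 mM = 83.93 mL
sucrose: 4.8 g per 100 mL × 2690 mL ÷ 100 = 129.12 g
calcium chloride dihydrate: 4.53 mmol/L × 147 g/mol × 2.69 L ÷ 1000 = 1.79 g
manganese sulfate monohydrate: 0.146 mmol/L × 169.02 mg/mmol × 2.69 L = 66.38 mg
magnesium chloride hexahydrate: 0.89 g/L × 2.69 L = 2.39 g

ammonium chloride 83.93 mL; sucrose 129.12 g; calcium chloride dihydrate 1.79 g; manganese sulfate monohydrate 66.38 mg; magnesium chloride hexahydrate 2.39 g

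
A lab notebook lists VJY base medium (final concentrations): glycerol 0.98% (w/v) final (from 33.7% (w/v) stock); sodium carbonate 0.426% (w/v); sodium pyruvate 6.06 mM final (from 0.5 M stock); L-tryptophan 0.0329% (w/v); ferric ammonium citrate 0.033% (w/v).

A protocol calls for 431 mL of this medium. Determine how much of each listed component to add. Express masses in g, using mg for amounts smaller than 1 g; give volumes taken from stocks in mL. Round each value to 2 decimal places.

glycerol 12.53 mL; sodium carbonate 1.84 g; sodium pyruvate 5.22 mL; L-tryptophan 141.80 mg; ferric ammonium citrate 142.23 mg

Target volume = 431 mL = 0.431 L.
glycerol: C1V1 = C2V2 → 0.98% ÷ 33.7% × 431 mL = 12.53 mL
sodium carbonate: 0.426 g per 100 mL × 431 mL ÷ 100 = 1.84 g
sodium pyruvate: C1V1 = C2V2 → 6.06 mM × 431 mL ÷ 500 mM = 5.22 mL
L-tryptophan: 0.0329% w/v = 0.329 g/L → 0.329 × 0.431 L = 0.141799 g = 141.80 mg
ferric ammonium citrate: 0.033 g per 100 mL × 431 mL ÷ 100 = 0.14223 g = 142.23 mg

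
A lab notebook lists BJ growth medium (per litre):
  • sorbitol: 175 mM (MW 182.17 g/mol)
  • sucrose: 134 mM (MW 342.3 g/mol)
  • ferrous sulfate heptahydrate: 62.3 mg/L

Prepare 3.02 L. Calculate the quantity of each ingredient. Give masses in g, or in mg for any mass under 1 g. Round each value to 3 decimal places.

Working volume: 3.02 L.
sorbitol: 175 mmol/L × 182.17 g/mol × 3.02 L ÷ 1000 = 96.277 g
sucrose: 134 mmol/L × 342.3 g/mol × 3.02 L ÷ 1000 = 138.522 g
ferrous sulfate heptahydrate: 62.3 mg/L × 3.02 L = 188.146 mg

sorbitol 96.277 g; sucrose 138.522 g; ferrous sulfate heptahydrate 188.146 mg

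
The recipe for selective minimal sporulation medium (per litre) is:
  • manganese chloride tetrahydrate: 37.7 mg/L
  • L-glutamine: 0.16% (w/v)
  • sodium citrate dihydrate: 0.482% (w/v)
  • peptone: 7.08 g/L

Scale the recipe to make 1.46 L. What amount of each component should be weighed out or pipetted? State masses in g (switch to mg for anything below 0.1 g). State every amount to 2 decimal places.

manganese chloride tetrahydrate 55.04 mg; L-glutamine 2.34 g; sodium citrate dihydrate 7.04 g; peptone 10.34 g

Working volume: 1.46 L.
manganese chloride tetrahydrate: 37.7 mg/L × 1.46 L = 55.04 mg
L-glutamine: 0.16% w/v = 1.6 g/L → 1.6 × 1.46 L = 2.34 g
sodium citrate dihydrate: 0.482 g per 100 mL × 1460 mL ÷ 100 = 7.04 g
peptone: 7.08 g/L × 1.46 L = 10.34 g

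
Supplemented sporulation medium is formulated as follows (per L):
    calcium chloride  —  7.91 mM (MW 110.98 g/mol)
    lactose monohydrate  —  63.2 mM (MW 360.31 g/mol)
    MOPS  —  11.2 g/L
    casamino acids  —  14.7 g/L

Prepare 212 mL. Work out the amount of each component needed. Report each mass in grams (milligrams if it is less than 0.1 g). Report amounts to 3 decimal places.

Scale factor relative to 1 L: 0.212.
calcium chloride: 7.91 mmol/L × 110.98 g/mol × 0.212 L ÷ 1000 = 0.186 g
lactose monohydrate: 63.2 mmol/L × 360.31 g/mol × 0.212 L ÷ 1000 = 4.828 g
MOPS: 11.2 g/L × 0.212 L = 2.374 g
casamino acids: 14.7 g/L × 0.212 L = 3.116 g

calcium chloride 0.186 g; lactose monohydrate 4.828 g; MOPS 2.374 g; casamino acids 3.116 g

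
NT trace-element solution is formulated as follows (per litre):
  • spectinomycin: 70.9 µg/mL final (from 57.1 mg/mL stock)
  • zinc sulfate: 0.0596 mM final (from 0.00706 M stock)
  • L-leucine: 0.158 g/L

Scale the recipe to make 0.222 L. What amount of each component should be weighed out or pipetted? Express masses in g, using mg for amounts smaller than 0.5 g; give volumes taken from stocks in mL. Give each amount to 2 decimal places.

Working volume: 0.222 L.
spectinomycin: V = C2·V2/C1 = 70.9 µg/mL × 222 mL ÷ 57100 µg/mL = 0.28 mL
zinc sulfate: C1V1 = C2V2 → 0.0596 mM × 222 mL ÷ 7.06 mM = 1.87 mL
L-leucine: 0.158 g/L × 0.222 L = 0.035076 g = 35.08 mg

spectinomycin 0.28 mL; zinc sulfate 1.87 mL; L-leucine 35.08 mg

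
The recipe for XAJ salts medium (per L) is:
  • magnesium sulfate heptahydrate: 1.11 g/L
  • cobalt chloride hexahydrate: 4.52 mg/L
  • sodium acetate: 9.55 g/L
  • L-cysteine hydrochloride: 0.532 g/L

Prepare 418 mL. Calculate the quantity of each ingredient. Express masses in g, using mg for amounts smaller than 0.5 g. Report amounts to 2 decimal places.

magnesium sulfate heptahydrate 463.98 mg; cobalt chloride hexahydrate 1.89 mg; sodium acetate 3.99 g; L-cysteine hydrochloride 222.38 mg

Scale factor relative to 1 L: 0.418.
magnesium sulfate heptahydrate: 1.11 g/L × 0.418 L = 0.46398 g = 463.98 mg
cobalt chloride hexahydrate: 4.52 mg/L × 0.418 L = 1.89 mg
sodium acetate: 9.55 g/L × 0.418 L = 3.99 g
L-cysteine hydrochloride: 0.532 g/L × 0.418 L = 0.222376 g = 222.38 mg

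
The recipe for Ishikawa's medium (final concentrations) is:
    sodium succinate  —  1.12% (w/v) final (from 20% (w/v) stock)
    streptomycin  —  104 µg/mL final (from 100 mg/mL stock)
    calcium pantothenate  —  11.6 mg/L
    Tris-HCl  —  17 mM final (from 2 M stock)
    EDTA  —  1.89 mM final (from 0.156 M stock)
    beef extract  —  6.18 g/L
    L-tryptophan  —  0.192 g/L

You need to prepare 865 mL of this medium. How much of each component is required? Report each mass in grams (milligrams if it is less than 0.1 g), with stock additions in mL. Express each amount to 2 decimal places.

Scale factor relative to 1 L: 0.865.
sodium succinate: V = C2·V2/C1 = 1.12% ÷ 20% × 865 mL = 48.44 mL
streptomycin: C1V1 = C2V2 → 104 µg/mL × 865 mL ÷ 100000 µg/mL = 0.90 mL
calcium pantothenate: 11.6 mg/L × 0.865 L = 10.03 mg
Tris-HCl: C1V1 = C2V2 → 17 mM × 865 mL ÷ 2000 mM = 7.35 mL
EDTA: C1V1 = C2V2 → 1.89 mM × 865 mL ÷ 156 mM = 10.48 mL
beef extract: 6.18 g/L × 0.865 L = 5.35 g
L-tryptophan: 0.192 g/L × 0.865 L = 0.17 g

sodium succinate 48.44 mL; streptomycin 0.90 mL; calcium pantothenate 10.03 mg; Tris-HCl 7.35 mL; EDTA 10.48 mL; beef extract 5.35 g; L-tryptophan 0.17 g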